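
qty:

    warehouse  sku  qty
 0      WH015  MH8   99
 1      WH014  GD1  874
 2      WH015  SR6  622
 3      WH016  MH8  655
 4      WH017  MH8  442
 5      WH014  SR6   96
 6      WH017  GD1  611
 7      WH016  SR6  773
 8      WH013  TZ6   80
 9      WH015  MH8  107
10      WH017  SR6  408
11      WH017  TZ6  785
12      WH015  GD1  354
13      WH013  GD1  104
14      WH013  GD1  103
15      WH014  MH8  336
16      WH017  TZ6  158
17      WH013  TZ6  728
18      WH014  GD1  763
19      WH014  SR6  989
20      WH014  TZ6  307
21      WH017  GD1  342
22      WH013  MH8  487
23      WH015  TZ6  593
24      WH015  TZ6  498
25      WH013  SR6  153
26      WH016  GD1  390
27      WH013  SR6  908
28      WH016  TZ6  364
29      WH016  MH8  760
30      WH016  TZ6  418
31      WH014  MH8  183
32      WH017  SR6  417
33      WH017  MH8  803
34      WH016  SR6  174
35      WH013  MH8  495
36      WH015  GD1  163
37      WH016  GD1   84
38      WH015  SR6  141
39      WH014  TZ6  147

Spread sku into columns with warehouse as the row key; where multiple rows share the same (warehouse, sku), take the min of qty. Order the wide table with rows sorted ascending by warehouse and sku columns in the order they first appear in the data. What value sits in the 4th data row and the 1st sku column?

655

With rows sorted ascending by warehouse, row 4 is warehouse=WH016. sku columns in first-appearance order: MH8, GD1, SR6, TZ6; column 1 is MH8.
Long rows with warehouse=WH016, sku=MH8: min(655, 760) = 655.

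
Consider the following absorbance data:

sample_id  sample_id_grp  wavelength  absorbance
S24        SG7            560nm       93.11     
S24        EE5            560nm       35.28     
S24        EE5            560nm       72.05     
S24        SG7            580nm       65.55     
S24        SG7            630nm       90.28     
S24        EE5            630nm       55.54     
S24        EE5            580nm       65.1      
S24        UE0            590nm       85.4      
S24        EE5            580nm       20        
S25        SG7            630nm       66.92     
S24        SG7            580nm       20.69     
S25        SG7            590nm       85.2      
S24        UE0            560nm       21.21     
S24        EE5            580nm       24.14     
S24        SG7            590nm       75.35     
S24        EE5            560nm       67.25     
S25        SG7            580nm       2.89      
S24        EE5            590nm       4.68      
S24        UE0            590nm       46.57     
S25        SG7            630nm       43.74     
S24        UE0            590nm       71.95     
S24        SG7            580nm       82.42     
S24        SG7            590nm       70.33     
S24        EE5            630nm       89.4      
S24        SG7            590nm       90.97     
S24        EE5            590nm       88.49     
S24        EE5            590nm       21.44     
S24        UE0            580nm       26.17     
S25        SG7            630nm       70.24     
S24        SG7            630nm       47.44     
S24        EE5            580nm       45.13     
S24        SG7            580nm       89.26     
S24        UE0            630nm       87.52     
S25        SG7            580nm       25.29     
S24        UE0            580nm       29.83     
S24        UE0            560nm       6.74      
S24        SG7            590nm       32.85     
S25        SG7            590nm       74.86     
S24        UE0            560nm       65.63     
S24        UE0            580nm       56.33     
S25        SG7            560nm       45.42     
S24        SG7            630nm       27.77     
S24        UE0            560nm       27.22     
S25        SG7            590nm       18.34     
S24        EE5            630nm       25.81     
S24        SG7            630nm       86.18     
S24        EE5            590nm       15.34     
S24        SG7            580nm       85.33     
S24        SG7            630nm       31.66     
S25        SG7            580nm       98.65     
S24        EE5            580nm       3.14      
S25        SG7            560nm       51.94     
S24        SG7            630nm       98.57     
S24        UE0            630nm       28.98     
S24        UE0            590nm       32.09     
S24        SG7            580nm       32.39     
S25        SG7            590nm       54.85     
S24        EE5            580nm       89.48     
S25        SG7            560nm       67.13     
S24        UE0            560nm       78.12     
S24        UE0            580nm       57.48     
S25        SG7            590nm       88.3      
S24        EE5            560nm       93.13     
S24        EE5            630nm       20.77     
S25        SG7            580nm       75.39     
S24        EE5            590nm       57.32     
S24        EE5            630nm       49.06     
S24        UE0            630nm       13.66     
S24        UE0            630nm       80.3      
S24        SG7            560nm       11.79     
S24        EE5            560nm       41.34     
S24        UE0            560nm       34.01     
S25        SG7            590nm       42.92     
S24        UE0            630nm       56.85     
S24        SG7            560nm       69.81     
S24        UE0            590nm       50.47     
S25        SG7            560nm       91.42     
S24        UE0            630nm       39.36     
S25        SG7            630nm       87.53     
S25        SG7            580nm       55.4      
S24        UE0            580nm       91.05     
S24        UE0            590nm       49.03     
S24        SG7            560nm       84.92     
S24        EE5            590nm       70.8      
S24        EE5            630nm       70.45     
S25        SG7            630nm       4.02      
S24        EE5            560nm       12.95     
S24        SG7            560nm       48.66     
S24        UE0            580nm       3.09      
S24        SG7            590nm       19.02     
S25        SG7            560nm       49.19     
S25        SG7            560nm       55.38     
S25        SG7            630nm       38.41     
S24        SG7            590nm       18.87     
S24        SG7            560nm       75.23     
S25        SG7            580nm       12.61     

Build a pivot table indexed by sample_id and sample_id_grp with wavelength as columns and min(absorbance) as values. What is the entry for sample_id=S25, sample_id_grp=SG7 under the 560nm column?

Rows with sample_id=S25, sample_id_grp=SG7 and wavelength=560nm: absorbance values are 45.42, 51.94, 67.13, 91.42, 49.19, 55.38.
min(45.42, 51.94, 67.13, 91.42, 49.19, 55.38) = 45.42.

45.42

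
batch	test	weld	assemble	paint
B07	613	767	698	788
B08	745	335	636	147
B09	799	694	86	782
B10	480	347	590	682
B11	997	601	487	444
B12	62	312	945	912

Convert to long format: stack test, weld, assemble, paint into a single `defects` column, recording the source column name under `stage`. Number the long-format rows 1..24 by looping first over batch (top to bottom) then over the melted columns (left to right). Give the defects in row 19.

24 rows total (6 × 4). Row 19: index ⌊(19-1)/4⌋ = 4 into batch → B11; (19-1) mod 4 = 2 into the melted columns → assemble.
So row 19 is (B11, assemble, 487); defects = 487.

487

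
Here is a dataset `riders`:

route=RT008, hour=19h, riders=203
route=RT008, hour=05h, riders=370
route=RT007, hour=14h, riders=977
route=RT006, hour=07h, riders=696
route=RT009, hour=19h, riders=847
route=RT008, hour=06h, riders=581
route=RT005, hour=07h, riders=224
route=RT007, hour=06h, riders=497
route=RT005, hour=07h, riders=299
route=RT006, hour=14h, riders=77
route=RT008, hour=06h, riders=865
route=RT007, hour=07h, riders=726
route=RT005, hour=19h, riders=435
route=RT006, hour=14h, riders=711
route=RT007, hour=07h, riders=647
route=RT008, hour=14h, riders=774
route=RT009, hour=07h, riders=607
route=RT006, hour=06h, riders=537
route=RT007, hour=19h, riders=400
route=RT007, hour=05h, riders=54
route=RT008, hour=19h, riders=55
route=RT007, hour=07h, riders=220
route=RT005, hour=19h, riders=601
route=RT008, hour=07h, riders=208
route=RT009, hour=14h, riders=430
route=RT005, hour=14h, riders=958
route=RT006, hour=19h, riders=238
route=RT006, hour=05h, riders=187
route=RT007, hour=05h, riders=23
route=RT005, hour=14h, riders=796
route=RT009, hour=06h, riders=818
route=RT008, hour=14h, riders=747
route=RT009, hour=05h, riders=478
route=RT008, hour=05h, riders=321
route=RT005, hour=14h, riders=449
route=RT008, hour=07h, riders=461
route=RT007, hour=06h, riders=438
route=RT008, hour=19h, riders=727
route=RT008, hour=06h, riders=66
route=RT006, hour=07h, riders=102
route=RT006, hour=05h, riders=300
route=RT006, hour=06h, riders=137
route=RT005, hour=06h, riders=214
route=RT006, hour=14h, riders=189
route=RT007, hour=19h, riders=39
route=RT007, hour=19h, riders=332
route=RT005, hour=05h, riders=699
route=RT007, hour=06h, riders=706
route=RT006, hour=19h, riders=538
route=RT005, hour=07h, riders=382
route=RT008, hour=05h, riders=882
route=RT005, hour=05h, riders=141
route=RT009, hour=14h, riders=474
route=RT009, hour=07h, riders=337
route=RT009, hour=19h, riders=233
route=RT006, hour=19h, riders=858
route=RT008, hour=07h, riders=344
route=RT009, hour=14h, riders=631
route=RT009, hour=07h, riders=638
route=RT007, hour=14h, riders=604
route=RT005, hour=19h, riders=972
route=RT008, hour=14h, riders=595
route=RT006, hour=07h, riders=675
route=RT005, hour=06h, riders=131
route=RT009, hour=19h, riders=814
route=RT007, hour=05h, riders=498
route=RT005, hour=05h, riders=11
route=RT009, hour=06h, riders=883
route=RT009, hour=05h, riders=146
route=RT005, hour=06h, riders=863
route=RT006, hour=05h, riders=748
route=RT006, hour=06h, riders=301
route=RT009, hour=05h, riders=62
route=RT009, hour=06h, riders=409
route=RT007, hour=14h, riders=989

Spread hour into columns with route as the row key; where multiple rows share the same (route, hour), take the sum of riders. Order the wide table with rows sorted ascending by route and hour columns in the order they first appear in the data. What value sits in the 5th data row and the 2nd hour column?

With rows sorted ascending by route, row 5 is route=RT009. hour columns in first-appearance order: 19h, 05h, 14h, 07h, 06h; column 2 is 05h.
Long rows with route=RT009, hour=05h: 478 + 146 + 62 = 686.

686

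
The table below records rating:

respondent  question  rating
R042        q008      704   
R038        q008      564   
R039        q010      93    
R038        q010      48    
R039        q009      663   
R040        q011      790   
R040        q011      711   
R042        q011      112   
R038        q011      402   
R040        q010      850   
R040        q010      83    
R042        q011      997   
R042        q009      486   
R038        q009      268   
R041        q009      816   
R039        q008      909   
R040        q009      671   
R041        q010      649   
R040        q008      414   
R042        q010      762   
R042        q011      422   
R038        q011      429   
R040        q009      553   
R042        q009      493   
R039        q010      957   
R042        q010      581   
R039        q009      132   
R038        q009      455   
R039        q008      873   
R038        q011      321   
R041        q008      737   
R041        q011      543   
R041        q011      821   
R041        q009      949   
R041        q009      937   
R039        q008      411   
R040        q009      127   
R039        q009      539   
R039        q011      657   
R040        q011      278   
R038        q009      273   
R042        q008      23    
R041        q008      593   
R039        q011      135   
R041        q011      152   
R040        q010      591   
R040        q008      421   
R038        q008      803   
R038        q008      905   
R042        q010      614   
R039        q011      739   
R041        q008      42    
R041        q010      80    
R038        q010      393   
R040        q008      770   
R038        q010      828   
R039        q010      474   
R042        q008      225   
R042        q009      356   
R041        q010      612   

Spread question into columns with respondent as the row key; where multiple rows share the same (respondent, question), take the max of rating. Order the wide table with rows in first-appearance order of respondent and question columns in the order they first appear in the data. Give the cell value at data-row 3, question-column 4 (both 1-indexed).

With rows in first-appearance order of respondent, row 3 is respondent=R039. question columns in first-appearance order: q008, q010, q009, q011; column 4 is q011.
Long rows with respondent=R039, question=q011: max(657, 135, 739) = 739.

739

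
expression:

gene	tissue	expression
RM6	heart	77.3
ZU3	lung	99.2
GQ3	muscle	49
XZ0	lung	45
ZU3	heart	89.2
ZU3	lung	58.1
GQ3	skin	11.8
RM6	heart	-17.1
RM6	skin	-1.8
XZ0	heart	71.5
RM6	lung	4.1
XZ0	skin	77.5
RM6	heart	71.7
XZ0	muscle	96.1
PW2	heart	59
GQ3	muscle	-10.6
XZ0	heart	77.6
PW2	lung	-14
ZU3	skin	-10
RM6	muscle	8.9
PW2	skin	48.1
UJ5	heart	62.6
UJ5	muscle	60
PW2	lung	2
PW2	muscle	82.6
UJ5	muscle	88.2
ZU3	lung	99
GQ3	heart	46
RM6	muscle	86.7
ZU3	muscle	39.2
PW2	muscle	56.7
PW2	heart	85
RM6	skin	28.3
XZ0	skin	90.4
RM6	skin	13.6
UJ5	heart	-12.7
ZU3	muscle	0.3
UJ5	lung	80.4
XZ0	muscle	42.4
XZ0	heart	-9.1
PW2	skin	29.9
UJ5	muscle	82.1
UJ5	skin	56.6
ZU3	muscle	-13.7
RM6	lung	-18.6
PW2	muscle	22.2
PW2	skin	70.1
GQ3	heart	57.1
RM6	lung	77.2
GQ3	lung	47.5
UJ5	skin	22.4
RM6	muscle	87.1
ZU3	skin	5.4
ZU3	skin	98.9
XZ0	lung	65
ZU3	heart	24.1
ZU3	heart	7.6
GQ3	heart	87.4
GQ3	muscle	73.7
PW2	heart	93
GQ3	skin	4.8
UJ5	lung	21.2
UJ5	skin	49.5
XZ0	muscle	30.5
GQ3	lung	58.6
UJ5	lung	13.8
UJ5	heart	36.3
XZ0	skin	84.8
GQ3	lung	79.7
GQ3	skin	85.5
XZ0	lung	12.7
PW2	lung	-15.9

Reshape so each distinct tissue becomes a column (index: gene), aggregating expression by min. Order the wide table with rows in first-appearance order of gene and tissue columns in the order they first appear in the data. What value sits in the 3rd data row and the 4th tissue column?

With rows in first-appearance order of gene, row 3 is gene=GQ3. tissue columns in first-appearance order: heart, lung, muscle, skin; column 4 is skin.
Long rows with gene=GQ3, tissue=skin: min(11.8, 4.8, 85.5) = 4.8.

4.8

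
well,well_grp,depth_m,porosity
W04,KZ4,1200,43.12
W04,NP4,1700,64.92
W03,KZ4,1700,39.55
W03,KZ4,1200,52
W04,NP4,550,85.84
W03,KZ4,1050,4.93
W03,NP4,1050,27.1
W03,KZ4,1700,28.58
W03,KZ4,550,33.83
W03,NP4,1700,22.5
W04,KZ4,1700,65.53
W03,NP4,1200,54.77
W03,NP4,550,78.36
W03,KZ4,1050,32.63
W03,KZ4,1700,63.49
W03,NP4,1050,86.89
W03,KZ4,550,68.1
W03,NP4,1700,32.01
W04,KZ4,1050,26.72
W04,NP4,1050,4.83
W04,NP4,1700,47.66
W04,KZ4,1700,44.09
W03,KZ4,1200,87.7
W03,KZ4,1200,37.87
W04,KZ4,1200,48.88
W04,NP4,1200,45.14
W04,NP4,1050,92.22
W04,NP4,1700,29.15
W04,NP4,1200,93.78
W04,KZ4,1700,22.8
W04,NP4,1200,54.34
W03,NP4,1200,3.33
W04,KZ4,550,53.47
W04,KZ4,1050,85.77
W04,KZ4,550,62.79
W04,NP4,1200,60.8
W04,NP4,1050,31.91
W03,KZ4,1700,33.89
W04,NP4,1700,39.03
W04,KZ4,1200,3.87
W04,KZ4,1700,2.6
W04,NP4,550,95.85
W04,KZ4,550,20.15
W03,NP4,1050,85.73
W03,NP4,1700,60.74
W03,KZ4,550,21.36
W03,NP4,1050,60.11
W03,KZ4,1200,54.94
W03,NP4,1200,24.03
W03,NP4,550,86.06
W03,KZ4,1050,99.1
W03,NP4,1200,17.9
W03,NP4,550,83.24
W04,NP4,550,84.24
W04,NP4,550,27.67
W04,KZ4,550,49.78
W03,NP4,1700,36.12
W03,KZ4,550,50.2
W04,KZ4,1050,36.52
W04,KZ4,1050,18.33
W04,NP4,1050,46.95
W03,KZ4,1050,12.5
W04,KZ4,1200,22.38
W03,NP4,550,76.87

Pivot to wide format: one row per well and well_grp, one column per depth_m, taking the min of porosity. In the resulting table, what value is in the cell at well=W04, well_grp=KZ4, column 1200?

Rows with well=W04, well_grp=KZ4 and depth_m=1200: porosity values are 43.12, 48.88, 3.87, 22.38.
min(43.12, 48.88, 3.87, 22.38) = 3.87.

3.87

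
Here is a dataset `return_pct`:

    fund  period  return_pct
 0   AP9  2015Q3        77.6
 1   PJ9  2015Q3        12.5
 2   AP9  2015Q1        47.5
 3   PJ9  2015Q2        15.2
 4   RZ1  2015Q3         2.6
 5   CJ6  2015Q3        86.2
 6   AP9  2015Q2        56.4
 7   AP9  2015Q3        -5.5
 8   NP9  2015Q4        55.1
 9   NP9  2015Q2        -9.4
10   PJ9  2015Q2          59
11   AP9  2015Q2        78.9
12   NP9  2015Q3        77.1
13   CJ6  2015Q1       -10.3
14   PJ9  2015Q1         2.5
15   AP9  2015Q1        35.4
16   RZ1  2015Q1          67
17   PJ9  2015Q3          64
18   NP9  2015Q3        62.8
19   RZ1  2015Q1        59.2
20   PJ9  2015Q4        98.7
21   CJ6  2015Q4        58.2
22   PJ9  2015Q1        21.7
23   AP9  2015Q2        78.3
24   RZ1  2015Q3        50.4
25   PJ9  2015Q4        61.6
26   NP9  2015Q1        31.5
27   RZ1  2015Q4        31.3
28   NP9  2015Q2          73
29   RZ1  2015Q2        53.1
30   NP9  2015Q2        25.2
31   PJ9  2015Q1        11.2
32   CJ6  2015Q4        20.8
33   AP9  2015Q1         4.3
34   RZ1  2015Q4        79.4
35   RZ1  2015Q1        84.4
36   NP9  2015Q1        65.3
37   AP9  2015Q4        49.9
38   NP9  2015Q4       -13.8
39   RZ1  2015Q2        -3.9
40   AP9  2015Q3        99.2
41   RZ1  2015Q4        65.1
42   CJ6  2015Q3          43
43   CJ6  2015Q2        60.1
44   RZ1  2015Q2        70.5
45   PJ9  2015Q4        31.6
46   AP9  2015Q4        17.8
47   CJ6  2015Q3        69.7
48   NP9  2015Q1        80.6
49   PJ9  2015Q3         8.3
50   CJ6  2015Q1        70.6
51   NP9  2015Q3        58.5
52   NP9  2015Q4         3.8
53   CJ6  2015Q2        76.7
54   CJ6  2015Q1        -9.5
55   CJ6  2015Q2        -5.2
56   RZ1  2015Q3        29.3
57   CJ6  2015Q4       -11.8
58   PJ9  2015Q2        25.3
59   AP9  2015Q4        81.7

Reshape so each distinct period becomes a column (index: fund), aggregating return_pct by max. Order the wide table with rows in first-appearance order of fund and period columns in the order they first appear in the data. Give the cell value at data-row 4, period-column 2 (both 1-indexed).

70.6

With rows in first-appearance order of fund, row 4 is fund=CJ6. period columns in first-appearance order: 2015Q3, 2015Q1, 2015Q2, 2015Q4; column 2 is 2015Q1.
Long rows with fund=CJ6, period=2015Q1: max(-10.3, 70.6, -9.5) = 70.6.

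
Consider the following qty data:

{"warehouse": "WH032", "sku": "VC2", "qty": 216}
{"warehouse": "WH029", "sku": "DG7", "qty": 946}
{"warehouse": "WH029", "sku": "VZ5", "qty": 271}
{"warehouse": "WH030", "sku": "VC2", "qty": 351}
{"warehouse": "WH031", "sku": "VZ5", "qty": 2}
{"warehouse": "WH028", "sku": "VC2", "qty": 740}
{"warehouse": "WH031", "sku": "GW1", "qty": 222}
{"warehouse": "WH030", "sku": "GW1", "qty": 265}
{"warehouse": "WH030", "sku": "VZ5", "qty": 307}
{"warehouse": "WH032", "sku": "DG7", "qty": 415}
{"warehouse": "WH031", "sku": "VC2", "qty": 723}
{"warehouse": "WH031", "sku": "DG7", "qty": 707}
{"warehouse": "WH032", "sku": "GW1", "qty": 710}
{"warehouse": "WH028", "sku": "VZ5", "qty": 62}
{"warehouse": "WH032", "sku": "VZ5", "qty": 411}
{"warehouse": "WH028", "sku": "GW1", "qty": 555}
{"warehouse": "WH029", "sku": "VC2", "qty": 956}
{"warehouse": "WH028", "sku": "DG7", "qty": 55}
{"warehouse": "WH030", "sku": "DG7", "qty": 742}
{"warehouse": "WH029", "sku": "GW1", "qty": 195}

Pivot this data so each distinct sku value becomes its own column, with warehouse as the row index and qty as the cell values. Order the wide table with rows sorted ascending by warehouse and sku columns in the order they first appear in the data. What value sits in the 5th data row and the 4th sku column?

710

With rows sorted ascending by warehouse, row 5 is warehouse=WH032. sku columns in first-appearance order: VC2, DG7, VZ5, GW1; column 4 is GW1.
Long rows with warehouse=WH032, sku=GW1: qty = 710.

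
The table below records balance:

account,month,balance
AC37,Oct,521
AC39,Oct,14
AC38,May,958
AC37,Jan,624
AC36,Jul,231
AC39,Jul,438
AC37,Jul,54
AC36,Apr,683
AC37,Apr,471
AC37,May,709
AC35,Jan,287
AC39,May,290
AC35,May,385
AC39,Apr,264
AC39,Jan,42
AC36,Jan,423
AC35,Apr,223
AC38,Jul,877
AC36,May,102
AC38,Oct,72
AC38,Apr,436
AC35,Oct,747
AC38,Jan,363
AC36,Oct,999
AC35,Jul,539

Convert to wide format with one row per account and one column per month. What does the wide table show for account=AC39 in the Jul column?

Wide layout: rows indexed by account, columns are the 5 distinct month values (Oct, May, Jan, Jul, Apr).
Cell (account=AC39, month=Jul) draws from the long row where account=AC39 and month=Jul, which has balance=438.

438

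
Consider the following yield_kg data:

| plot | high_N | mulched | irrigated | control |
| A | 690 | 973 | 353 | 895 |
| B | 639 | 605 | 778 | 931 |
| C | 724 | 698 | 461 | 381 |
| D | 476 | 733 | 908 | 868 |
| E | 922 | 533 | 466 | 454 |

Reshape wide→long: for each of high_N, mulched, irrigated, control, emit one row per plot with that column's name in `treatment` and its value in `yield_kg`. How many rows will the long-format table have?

5 plot values × 4 melted columns = 20 rows.

20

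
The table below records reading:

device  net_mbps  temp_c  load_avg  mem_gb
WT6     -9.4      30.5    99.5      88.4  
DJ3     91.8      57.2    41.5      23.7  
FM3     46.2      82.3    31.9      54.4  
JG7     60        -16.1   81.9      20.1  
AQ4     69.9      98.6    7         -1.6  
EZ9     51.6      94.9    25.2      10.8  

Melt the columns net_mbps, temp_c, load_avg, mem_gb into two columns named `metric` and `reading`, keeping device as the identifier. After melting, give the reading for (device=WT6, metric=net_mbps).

-9.4

Unpivoting turns each (device, wide-column) pair into one long row.
The wide cell at row WT6, column net_mbps holds -9.4, so the long row (WT6, net_mbps) has reading=-9.4.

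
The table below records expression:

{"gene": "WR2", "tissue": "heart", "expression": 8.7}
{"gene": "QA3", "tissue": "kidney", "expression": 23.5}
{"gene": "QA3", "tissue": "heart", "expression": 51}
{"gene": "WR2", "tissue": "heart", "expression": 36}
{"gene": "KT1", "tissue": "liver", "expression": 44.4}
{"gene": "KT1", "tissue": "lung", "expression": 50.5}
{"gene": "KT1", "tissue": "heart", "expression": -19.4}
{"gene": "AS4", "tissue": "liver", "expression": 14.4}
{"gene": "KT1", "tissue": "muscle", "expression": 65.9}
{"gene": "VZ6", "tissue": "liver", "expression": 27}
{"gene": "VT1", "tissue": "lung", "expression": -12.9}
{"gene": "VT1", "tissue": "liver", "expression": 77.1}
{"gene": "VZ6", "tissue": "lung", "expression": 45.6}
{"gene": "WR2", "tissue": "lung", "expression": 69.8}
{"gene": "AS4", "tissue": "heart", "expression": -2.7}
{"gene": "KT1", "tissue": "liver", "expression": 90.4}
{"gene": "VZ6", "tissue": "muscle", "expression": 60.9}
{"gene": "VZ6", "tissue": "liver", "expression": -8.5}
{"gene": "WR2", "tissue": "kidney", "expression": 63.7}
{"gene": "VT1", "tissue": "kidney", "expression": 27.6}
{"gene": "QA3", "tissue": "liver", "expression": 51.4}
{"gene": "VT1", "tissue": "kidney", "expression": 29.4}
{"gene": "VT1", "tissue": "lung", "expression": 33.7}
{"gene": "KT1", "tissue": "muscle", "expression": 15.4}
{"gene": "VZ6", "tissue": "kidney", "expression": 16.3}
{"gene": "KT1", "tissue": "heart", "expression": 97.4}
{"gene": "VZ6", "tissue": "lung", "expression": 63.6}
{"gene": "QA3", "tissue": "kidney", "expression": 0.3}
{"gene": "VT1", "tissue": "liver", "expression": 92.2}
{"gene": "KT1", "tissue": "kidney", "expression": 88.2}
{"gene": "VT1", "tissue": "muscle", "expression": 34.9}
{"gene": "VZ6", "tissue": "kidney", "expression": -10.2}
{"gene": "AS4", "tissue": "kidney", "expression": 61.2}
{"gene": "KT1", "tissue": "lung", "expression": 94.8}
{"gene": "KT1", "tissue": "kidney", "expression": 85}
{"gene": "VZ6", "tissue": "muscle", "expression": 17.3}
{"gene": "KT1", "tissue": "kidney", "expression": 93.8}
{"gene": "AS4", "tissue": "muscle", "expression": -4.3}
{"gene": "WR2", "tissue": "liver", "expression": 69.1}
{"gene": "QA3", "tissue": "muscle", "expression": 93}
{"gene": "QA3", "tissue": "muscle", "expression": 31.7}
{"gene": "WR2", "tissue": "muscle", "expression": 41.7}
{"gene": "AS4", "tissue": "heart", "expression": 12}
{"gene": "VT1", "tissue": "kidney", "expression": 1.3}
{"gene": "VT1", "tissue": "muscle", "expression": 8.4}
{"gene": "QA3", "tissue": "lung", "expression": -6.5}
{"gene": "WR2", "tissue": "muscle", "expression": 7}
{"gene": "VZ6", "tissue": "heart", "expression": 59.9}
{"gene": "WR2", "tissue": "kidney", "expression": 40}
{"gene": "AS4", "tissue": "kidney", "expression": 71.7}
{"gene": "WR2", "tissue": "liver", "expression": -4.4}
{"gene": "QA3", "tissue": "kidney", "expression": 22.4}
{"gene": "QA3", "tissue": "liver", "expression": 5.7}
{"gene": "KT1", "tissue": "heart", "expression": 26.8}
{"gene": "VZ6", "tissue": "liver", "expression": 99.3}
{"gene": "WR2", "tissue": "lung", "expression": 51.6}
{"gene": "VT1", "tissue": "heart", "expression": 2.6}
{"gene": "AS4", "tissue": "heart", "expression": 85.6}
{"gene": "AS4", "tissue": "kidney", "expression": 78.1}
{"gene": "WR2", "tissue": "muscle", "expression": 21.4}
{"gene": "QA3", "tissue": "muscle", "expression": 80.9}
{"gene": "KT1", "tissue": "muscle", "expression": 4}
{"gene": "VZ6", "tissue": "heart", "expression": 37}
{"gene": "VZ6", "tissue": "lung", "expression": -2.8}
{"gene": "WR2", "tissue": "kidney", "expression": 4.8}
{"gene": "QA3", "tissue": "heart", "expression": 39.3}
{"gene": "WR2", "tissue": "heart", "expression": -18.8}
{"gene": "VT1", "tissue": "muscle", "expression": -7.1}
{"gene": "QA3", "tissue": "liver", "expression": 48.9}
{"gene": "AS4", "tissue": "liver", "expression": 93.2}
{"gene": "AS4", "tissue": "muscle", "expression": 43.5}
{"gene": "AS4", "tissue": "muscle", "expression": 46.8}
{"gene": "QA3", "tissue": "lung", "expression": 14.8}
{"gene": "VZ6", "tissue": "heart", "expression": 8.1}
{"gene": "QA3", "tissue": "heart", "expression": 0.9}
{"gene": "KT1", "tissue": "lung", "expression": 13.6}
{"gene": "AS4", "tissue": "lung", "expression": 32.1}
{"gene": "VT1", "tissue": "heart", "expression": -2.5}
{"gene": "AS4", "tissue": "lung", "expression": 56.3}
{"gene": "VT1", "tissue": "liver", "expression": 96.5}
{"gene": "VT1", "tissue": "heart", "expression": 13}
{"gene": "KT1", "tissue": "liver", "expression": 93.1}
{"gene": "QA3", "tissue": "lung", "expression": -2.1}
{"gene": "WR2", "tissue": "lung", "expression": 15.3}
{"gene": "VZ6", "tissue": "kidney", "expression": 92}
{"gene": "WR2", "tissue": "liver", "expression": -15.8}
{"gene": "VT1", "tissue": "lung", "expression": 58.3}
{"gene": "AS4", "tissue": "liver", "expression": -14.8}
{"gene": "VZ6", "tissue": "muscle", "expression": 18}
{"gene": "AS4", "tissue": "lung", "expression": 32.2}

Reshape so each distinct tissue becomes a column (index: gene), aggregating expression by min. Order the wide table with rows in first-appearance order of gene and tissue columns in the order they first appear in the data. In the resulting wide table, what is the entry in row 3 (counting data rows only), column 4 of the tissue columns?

13.6

With rows in first-appearance order of gene, row 3 is gene=KT1. tissue columns in first-appearance order: heart, kidney, liver, lung, muscle; column 4 is lung.
Long rows with gene=KT1, tissue=lung: min(50.5, 94.8, 13.6) = 13.6.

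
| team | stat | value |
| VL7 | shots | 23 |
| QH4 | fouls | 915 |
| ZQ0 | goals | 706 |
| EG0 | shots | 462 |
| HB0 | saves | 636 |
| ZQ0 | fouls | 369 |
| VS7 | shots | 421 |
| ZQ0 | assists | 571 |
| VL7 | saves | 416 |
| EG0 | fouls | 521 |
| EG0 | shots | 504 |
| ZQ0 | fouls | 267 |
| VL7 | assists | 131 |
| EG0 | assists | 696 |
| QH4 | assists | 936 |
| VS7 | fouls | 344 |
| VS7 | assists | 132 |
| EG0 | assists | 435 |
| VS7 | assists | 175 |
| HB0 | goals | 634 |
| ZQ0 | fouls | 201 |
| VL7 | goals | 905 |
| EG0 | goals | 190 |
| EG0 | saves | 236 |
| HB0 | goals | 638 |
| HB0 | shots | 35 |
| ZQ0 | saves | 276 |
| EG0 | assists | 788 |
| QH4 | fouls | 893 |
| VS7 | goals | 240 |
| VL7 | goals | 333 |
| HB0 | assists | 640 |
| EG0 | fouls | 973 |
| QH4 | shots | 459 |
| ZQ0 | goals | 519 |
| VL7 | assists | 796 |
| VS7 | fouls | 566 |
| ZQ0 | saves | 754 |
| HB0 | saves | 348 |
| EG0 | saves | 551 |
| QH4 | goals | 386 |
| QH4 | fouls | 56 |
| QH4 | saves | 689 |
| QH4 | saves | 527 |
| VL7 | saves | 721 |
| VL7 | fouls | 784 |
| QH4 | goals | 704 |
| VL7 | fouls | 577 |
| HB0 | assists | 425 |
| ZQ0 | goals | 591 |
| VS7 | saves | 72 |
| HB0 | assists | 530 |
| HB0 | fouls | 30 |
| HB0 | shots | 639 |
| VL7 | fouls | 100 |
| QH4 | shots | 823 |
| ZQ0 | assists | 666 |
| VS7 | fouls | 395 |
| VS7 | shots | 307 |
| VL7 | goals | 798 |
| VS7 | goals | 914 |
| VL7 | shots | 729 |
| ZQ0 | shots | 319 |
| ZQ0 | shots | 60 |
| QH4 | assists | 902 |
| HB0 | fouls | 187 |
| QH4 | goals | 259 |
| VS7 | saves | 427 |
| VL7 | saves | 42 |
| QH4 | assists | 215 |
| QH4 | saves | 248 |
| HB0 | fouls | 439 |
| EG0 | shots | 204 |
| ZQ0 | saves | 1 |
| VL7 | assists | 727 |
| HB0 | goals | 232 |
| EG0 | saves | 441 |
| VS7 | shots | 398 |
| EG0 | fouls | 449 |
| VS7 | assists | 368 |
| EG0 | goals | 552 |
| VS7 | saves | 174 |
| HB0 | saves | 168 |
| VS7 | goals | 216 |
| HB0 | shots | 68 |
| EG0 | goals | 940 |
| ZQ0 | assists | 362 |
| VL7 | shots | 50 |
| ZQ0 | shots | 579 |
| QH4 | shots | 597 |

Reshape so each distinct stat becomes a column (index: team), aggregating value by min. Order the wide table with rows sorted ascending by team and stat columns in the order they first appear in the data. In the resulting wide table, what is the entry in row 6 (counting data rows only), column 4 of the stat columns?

With rows sorted ascending by team, row 6 is team=ZQ0. stat columns in first-appearance order: shots, fouls, goals, saves, assists; column 4 is saves.
Long rows with team=ZQ0, stat=saves: min(276, 754, 1) = 1.

1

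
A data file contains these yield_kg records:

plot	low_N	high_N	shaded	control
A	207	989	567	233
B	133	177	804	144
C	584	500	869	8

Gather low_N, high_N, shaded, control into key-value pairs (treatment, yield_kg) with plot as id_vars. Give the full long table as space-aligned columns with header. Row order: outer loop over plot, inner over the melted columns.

Each (plot, column) pair becomes one row: 3 × 4 = 12 rows.
For example, (A, low_N) → yield_kg=207.

plot  treatment  yield_kg
A     low_N      207     
A     high_N     989     
A     shaded     567     
A     control    233     
B     low_N      133     
B     high_N     177     
B     shaded     804     
B     control    144     
C     low_N      584     
C     high_N     500     
C     shaded     869     
C     control    8       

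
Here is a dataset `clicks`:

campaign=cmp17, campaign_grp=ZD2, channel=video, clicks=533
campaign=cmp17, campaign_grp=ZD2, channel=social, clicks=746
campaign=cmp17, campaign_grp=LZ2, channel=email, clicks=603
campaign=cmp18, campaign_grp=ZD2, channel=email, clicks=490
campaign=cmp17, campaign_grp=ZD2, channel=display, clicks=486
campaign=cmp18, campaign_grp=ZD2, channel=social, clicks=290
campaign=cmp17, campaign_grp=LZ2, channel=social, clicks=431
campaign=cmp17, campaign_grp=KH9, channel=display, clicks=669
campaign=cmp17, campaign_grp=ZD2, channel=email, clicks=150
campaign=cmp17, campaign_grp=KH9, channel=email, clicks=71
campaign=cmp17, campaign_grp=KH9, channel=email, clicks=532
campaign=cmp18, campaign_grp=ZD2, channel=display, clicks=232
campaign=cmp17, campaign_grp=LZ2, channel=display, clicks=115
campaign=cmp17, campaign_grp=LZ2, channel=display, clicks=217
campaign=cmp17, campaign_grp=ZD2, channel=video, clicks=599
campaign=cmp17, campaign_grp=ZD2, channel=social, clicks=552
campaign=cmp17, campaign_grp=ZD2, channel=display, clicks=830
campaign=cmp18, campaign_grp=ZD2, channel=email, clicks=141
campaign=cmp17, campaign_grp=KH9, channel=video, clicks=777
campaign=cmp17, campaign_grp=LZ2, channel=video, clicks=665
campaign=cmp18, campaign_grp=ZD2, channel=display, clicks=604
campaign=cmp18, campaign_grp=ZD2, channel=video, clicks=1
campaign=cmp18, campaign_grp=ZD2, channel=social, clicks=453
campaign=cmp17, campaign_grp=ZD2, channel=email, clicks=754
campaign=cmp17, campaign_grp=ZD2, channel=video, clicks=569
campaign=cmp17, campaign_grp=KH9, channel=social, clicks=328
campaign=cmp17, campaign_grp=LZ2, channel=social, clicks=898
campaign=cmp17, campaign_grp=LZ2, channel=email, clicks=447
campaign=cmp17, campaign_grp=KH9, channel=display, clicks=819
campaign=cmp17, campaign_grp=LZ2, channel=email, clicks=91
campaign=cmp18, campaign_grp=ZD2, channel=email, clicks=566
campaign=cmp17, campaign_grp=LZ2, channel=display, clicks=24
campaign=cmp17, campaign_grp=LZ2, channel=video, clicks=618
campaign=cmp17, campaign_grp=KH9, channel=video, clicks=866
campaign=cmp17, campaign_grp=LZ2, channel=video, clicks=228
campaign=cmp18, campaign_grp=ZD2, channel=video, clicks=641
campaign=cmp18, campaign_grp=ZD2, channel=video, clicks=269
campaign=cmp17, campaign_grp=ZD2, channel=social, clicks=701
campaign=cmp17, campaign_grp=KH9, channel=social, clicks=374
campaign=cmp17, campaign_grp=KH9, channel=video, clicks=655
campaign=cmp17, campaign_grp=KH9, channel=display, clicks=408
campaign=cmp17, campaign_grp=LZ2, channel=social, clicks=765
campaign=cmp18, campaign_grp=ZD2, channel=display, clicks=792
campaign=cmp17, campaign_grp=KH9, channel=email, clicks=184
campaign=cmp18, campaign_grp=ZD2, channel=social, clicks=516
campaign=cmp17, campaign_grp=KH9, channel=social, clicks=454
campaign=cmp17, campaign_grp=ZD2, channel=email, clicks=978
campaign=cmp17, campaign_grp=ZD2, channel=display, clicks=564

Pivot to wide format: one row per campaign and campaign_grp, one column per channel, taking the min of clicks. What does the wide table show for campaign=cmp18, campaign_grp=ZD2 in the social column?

290

Rows with campaign=cmp18, campaign_grp=ZD2 and channel=social: clicks values are 290, 453, 516.
min(290, 453, 516) = 290.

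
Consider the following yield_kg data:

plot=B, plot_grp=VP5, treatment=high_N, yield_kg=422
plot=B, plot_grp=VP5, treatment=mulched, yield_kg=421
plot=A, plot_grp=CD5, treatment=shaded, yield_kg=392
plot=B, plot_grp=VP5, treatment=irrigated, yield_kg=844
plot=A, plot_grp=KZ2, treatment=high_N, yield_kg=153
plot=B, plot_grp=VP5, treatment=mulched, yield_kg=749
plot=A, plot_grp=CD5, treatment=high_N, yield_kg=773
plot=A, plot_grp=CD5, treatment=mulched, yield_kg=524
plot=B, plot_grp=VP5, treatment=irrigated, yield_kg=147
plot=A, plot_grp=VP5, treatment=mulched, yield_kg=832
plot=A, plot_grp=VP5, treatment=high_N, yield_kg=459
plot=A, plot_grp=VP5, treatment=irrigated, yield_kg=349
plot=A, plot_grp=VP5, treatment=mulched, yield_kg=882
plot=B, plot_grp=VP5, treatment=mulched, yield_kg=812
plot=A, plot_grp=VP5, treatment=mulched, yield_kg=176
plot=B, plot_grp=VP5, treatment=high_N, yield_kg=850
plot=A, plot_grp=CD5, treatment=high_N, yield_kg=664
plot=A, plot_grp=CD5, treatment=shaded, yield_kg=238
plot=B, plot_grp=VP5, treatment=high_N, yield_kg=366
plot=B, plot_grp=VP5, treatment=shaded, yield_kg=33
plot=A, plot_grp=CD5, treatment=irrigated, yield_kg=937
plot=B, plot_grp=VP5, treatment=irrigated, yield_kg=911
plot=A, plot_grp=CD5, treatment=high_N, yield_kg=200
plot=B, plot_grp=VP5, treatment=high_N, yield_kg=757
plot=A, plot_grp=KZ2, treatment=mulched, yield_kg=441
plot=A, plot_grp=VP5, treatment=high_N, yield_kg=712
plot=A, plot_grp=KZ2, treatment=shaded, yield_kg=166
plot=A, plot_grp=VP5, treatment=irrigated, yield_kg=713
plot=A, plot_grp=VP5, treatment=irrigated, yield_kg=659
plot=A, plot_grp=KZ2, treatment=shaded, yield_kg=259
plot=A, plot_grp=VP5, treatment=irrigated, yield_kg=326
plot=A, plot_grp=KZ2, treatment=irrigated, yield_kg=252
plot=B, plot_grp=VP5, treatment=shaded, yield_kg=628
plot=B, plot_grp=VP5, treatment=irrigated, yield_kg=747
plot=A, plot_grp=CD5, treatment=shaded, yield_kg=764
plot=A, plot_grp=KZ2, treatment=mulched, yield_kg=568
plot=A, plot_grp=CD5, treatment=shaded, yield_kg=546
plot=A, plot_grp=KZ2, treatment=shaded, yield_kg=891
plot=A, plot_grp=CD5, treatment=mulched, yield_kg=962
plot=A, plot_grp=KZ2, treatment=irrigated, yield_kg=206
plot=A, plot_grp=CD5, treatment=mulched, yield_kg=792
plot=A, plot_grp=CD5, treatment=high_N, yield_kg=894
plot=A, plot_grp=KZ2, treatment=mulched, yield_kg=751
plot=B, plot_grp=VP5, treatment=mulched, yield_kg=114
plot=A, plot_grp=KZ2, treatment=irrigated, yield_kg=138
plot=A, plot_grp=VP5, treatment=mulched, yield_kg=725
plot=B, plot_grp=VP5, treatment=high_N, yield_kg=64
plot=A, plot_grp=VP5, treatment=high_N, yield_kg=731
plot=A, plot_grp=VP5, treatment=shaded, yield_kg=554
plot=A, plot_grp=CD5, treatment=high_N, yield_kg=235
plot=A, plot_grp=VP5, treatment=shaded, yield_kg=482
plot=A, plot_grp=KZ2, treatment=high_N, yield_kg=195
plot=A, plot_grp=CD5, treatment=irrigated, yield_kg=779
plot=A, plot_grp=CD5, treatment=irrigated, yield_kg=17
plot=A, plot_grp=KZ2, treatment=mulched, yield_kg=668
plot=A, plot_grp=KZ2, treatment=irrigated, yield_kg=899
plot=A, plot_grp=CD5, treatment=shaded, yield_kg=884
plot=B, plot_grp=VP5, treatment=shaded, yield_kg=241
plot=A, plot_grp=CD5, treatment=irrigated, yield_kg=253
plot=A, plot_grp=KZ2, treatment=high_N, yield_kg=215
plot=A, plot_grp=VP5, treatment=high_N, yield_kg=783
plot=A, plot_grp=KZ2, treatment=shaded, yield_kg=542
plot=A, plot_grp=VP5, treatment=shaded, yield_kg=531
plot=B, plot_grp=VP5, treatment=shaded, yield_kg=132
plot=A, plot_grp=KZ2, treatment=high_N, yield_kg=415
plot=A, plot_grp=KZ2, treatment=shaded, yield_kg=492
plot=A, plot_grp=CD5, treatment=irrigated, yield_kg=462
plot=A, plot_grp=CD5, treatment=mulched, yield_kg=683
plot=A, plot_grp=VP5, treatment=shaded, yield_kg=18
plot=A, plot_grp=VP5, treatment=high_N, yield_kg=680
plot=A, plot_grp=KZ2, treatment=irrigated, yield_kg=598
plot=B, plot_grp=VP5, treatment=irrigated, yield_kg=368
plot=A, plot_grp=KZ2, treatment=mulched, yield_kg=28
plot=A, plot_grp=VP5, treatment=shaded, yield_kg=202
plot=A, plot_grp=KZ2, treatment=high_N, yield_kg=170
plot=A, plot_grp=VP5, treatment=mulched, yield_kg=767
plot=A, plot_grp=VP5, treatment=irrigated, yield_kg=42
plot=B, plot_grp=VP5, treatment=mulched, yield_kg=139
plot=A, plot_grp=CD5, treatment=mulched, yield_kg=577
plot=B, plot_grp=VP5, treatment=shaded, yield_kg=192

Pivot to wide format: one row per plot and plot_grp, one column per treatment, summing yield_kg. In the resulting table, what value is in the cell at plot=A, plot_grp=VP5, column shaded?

Rows with plot=A, plot_grp=VP5 and treatment=shaded: yield_kg values are 554, 482, 531, 18, 202.
554 + 482 + 531 + 18 + 202 = 1787.

1787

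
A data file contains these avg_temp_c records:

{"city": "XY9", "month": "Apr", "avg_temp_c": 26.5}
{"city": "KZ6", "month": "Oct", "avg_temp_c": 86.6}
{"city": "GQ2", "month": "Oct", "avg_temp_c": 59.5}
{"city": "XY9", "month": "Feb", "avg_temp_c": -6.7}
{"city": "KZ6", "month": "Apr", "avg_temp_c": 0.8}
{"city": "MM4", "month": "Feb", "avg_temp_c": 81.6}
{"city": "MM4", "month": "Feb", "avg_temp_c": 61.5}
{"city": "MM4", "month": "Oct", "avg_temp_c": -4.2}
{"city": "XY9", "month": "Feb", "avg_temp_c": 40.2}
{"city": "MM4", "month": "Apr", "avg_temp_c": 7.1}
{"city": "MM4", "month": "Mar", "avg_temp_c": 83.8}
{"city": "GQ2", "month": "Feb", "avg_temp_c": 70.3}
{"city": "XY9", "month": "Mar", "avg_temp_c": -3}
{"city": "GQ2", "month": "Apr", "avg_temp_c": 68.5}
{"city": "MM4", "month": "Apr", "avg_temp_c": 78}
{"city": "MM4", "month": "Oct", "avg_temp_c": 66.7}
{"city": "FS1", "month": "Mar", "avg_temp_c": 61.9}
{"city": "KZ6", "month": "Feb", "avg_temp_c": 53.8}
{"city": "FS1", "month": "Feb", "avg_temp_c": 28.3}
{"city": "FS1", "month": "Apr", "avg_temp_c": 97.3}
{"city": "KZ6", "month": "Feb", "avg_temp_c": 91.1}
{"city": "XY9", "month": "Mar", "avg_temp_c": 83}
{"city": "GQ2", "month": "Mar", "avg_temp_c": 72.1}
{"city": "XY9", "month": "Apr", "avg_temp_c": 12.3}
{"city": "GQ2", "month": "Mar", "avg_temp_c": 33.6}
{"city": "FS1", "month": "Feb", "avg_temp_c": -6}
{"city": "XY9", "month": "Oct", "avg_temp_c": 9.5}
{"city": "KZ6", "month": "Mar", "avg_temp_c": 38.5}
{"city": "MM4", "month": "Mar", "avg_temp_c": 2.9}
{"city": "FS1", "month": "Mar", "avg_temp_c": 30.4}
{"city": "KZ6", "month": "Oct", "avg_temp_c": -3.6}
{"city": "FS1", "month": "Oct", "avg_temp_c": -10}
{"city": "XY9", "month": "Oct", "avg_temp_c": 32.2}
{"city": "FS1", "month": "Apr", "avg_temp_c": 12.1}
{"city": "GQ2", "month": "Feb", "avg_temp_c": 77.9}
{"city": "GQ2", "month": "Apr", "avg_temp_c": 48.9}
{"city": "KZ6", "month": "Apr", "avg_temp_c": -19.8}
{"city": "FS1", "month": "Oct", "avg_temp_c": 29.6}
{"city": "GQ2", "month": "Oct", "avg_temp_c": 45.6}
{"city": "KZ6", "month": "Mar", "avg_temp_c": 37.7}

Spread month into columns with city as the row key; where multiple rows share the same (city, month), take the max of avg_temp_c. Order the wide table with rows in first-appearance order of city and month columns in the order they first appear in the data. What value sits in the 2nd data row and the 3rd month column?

91.1

With rows in first-appearance order of city, row 2 is city=KZ6. month columns in first-appearance order: Apr, Oct, Feb, Mar; column 3 is Feb.
Long rows with city=KZ6, month=Feb: max(53.8, 91.1) = 91.1.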